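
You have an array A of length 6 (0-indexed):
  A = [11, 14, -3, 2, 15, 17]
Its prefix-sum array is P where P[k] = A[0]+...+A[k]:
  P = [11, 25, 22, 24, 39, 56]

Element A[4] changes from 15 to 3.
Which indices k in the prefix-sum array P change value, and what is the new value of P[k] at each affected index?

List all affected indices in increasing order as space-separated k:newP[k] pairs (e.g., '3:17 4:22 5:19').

Answer: 4:27 5:44

Derivation:
P[k] = A[0] + ... + A[k]
P[k] includes A[4] iff k >= 4
Affected indices: 4, 5, ..., 5; delta = -12
  P[4]: 39 + -12 = 27
  P[5]: 56 + -12 = 44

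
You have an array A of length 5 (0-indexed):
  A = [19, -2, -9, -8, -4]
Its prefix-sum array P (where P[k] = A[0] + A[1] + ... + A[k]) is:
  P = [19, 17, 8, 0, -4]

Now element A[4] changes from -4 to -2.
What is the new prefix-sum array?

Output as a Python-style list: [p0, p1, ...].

Change: A[4] -4 -> -2, delta = 2
P[k] for k < 4: unchanged (A[4] not included)
P[k] for k >= 4: shift by delta = 2
  P[0] = 19 + 0 = 19
  P[1] = 17 + 0 = 17
  P[2] = 8 + 0 = 8
  P[3] = 0 + 0 = 0
  P[4] = -4 + 2 = -2

Answer: [19, 17, 8, 0, -2]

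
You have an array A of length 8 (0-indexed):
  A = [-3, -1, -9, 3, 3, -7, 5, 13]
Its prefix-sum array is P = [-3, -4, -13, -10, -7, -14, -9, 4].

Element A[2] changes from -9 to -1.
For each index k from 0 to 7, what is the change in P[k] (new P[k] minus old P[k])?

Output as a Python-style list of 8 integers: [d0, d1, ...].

Element change: A[2] -9 -> -1, delta = 8
For k < 2: P[k] unchanged, delta_P[k] = 0
For k >= 2: P[k] shifts by exactly 8
Delta array: [0, 0, 8, 8, 8, 8, 8, 8]

Answer: [0, 0, 8, 8, 8, 8, 8, 8]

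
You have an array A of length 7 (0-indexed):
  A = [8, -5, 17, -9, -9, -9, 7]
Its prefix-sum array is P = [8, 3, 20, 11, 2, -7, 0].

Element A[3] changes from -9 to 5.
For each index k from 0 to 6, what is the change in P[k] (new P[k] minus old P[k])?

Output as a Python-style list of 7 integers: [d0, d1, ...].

Answer: [0, 0, 0, 14, 14, 14, 14]

Derivation:
Element change: A[3] -9 -> 5, delta = 14
For k < 3: P[k] unchanged, delta_P[k] = 0
For k >= 3: P[k] shifts by exactly 14
Delta array: [0, 0, 0, 14, 14, 14, 14]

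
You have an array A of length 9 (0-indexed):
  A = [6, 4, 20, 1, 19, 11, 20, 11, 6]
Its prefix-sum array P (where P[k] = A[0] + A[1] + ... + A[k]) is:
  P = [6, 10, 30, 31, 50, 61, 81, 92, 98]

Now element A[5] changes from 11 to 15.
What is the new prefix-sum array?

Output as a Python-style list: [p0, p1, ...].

Answer: [6, 10, 30, 31, 50, 65, 85, 96, 102]

Derivation:
Change: A[5] 11 -> 15, delta = 4
P[k] for k < 5: unchanged (A[5] not included)
P[k] for k >= 5: shift by delta = 4
  P[0] = 6 + 0 = 6
  P[1] = 10 + 0 = 10
  P[2] = 30 + 0 = 30
  P[3] = 31 + 0 = 31
  P[4] = 50 + 0 = 50
  P[5] = 61 + 4 = 65
  P[6] = 81 + 4 = 85
  P[7] = 92 + 4 = 96
  P[8] = 98 + 4 = 102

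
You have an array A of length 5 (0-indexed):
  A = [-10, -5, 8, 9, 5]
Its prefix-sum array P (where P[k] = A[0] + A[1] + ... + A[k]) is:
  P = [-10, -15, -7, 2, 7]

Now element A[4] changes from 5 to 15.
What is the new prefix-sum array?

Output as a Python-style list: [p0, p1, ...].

Change: A[4] 5 -> 15, delta = 10
P[k] for k < 4: unchanged (A[4] not included)
P[k] for k >= 4: shift by delta = 10
  P[0] = -10 + 0 = -10
  P[1] = -15 + 0 = -15
  P[2] = -7 + 0 = -7
  P[3] = 2 + 0 = 2
  P[4] = 7 + 10 = 17

Answer: [-10, -15, -7, 2, 17]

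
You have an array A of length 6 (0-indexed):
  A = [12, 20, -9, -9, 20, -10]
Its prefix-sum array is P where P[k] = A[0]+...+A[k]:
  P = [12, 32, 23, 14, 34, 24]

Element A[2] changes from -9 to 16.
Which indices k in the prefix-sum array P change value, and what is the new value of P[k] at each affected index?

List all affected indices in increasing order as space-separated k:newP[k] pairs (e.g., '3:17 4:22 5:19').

P[k] = A[0] + ... + A[k]
P[k] includes A[2] iff k >= 2
Affected indices: 2, 3, ..., 5; delta = 25
  P[2]: 23 + 25 = 48
  P[3]: 14 + 25 = 39
  P[4]: 34 + 25 = 59
  P[5]: 24 + 25 = 49

Answer: 2:48 3:39 4:59 5:49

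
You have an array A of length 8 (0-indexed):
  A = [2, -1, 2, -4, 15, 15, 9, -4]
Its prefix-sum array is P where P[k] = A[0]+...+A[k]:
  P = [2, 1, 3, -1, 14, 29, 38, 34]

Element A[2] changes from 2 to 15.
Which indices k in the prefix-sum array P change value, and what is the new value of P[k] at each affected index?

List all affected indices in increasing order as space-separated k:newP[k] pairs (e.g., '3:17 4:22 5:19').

Answer: 2:16 3:12 4:27 5:42 6:51 7:47

Derivation:
P[k] = A[0] + ... + A[k]
P[k] includes A[2] iff k >= 2
Affected indices: 2, 3, ..., 7; delta = 13
  P[2]: 3 + 13 = 16
  P[3]: -1 + 13 = 12
  P[4]: 14 + 13 = 27
  P[5]: 29 + 13 = 42
  P[6]: 38 + 13 = 51
  P[7]: 34 + 13 = 47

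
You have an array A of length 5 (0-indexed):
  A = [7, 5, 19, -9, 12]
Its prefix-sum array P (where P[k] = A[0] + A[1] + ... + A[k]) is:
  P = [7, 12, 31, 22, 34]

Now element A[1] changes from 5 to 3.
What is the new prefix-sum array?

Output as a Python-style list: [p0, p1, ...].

Change: A[1] 5 -> 3, delta = -2
P[k] for k < 1: unchanged (A[1] not included)
P[k] for k >= 1: shift by delta = -2
  P[0] = 7 + 0 = 7
  P[1] = 12 + -2 = 10
  P[2] = 31 + -2 = 29
  P[3] = 22 + -2 = 20
  P[4] = 34 + -2 = 32

Answer: [7, 10, 29, 20, 32]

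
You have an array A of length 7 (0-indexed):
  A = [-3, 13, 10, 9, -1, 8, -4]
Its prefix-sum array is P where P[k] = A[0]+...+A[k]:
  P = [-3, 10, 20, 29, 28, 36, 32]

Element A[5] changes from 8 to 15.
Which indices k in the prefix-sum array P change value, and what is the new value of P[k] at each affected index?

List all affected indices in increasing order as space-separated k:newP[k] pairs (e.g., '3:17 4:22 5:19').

P[k] = A[0] + ... + A[k]
P[k] includes A[5] iff k >= 5
Affected indices: 5, 6, ..., 6; delta = 7
  P[5]: 36 + 7 = 43
  P[6]: 32 + 7 = 39

Answer: 5:43 6:39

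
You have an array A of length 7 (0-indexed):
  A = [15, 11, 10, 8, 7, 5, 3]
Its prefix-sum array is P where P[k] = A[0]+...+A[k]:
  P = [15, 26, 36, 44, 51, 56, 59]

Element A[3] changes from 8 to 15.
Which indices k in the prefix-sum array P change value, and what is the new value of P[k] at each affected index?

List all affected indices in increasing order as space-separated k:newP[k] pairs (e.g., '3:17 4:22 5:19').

P[k] = A[0] + ... + A[k]
P[k] includes A[3] iff k >= 3
Affected indices: 3, 4, ..., 6; delta = 7
  P[3]: 44 + 7 = 51
  P[4]: 51 + 7 = 58
  P[5]: 56 + 7 = 63
  P[6]: 59 + 7 = 66

Answer: 3:51 4:58 5:63 6:66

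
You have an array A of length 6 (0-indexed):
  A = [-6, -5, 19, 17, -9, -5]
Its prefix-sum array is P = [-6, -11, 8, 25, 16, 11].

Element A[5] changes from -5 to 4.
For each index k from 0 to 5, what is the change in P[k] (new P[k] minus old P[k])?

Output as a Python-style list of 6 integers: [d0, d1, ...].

Element change: A[5] -5 -> 4, delta = 9
For k < 5: P[k] unchanged, delta_P[k] = 0
For k >= 5: P[k] shifts by exactly 9
Delta array: [0, 0, 0, 0, 0, 9]

Answer: [0, 0, 0, 0, 0, 9]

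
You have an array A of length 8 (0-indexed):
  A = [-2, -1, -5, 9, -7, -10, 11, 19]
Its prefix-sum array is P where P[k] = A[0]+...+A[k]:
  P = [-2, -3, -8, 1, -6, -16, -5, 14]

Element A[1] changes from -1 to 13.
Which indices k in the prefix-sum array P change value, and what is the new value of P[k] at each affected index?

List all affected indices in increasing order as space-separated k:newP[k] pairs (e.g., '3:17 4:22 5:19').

P[k] = A[0] + ... + A[k]
P[k] includes A[1] iff k >= 1
Affected indices: 1, 2, ..., 7; delta = 14
  P[1]: -3 + 14 = 11
  P[2]: -8 + 14 = 6
  P[3]: 1 + 14 = 15
  P[4]: -6 + 14 = 8
  P[5]: -16 + 14 = -2
  P[6]: -5 + 14 = 9
  P[7]: 14 + 14 = 28

Answer: 1:11 2:6 3:15 4:8 5:-2 6:9 7:28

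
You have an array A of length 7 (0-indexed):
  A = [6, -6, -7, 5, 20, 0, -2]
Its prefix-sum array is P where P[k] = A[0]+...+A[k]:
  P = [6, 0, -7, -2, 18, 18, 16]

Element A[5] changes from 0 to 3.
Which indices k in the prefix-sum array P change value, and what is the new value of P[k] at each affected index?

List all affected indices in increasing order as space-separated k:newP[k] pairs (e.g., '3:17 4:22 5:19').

Answer: 5:21 6:19

Derivation:
P[k] = A[0] + ... + A[k]
P[k] includes A[5] iff k >= 5
Affected indices: 5, 6, ..., 6; delta = 3
  P[5]: 18 + 3 = 21
  P[6]: 16 + 3 = 19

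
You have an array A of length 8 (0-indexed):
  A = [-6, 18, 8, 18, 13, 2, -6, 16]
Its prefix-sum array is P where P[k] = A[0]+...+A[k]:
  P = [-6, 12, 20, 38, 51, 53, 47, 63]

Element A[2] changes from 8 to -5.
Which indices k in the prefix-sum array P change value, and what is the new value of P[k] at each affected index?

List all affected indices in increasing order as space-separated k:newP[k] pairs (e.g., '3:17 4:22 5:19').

P[k] = A[0] + ... + A[k]
P[k] includes A[2] iff k >= 2
Affected indices: 2, 3, ..., 7; delta = -13
  P[2]: 20 + -13 = 7
  P[3]: 38 + -13 = 25
  P[4]: 51 + -13 = 38
  P[5]: 53 + -13 = 40
  P[6]: 47 + -13 = 34
  P[7]: 63 + -13 = 50

Answer: 2:7 3:25 4:38 5:40 6:34 7:50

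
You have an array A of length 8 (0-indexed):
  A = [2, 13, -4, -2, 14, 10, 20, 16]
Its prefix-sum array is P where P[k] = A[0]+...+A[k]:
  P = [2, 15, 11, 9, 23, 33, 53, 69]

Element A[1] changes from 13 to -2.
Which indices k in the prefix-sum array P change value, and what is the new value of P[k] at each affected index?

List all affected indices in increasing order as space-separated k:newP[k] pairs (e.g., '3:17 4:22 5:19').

Answer: 1:0 2:-4 3:-6 4:8 5:18 6:38 7:54

Derivation:
P[k] = A[0] + ... + A[k]
P[k] includes A[1] iff k >= 1
Affected indices: 1, 2, ..., 7; delta = -15
  P[1]: 15 + -15 = 0
  P[2]: 11 + -15 = -4
  P[3]: 9 + -15 = -6
  P[4]: 23 + -15 = 8
  P[5]: 33 + -15 = 18
  P[6]: 53 + -15 = 38
  P[7]: 69 + -15 = 54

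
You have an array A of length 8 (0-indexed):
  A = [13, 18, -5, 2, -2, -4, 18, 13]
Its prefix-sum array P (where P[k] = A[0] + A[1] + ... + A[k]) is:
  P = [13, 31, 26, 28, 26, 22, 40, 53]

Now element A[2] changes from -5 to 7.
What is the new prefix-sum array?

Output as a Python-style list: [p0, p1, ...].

Change: A[2] -5 -> 7, delta = 12
P[k] for k < 2: unchanged (A[2] not included)
P[k] for k >= 2: shift by delta = 12
  P[0] = 13 + 0 = 13
  P[1] = 31 + 0 = 31
  P[2] = 26 + 12 = 38
  P[3] = 28 + 12 = 40
  P[4] = 26 + 12 = 38
  P[5] = 22 + 12 = 34
  P[6] = 40 + 12 = 52
  P[7] = 53 + 12 = 65

Answer: [13, 31, 38, 40, 38, 34, 52, 65]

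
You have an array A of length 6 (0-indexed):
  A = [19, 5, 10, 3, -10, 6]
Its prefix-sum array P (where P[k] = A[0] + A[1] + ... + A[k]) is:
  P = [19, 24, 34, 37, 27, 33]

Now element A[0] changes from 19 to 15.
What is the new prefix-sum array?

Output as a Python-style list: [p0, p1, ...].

Answer: [15, 20, 30, 33, 23, 29]

Derivation:
Change: A[0] 19 -> 15, delta = -4
P[k] for k < 0: unchanged (A[0] not included)
P[k] for k >= 0: shift by delta = -4
  P[0] = 19 + -4 = 15
  P[1] = 24 + -4 = 20
  P[2] = 34 + -4 = 30
  P[3] = 37 + -4 = 33
  P[4] = 27 + -4 = 23
  P[5] = 33 + -4 = 29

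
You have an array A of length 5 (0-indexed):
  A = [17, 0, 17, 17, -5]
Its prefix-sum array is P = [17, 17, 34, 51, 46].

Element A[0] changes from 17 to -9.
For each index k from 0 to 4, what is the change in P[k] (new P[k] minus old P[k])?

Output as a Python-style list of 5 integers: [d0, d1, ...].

Element change: A[0] 17 -> -9, delta = -26
For k < 0: P[k] unchanged, delta_P[k] = 0
For k >= 0: P[k] shifts by exactly -26
Delta array: [-26, -26, -26, -26, -26]

Answer: [-26, -26, -26, -26, -26]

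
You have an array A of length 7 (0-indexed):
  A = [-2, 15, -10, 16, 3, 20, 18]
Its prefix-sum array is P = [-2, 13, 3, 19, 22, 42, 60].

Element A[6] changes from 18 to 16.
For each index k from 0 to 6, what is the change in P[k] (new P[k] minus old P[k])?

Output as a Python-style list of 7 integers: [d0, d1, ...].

Element change: A[6] 18 -> 16, delta = -2
For k < 6: P[k] unchanged, delta_P[k] = 0
For k >= 6: P[k] shifts by exactly -2
Delta array: [0, 0, 0, 0, 0, 0, -2]

Answer: [0, 0, 0, 0, 0, 0, -2]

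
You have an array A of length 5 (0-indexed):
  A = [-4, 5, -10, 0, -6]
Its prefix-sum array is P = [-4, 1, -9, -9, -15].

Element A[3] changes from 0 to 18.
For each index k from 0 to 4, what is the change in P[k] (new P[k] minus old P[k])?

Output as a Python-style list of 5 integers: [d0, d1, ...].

Answer: [0, 0, 0, 18, 18]

Derivation:
Element change: A[3] 0 -> 18, delta = 18
For k < 3: P[k] unchanged, delta_P[k] = 0
For k >= 3: P[k] shifts by exactly 18
Delta array: [0, 0, 0, 18, 18]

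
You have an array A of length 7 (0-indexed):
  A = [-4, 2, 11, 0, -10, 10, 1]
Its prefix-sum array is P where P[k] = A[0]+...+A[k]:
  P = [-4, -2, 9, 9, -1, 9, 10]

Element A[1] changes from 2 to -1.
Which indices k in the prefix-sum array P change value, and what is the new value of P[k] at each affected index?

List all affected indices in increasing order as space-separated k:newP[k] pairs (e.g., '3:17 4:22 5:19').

P[k] = A[0] + ... + A[k]
P[k] includes A[1] iff k >= 1
Affected indices: 1, 2, ..., 6; delta = -3
  P[1]: -2 + -3 = -5
  P[2]: 9 + -3 = 6
  P[3]: 9 + -3 = 6
  P[4]: -1 + -3 = -4
  P[5]: 9 + -3 = 6
  P[6]: 10 + -3 = 7

Answer: 1:-5 2:6 3:6 4:-4 5:6 6:7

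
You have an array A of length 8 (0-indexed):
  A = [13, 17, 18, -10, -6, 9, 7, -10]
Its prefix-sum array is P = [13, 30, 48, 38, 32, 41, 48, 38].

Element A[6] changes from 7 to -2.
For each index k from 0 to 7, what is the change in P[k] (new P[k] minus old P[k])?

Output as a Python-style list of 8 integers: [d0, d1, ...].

Element change: A[6] 7 -> -2, delta = -9
For k < 6: P[k] unchanged, delta_P[k] = 0
For k >= 6: P[k] shifts by exactly -9
Delta array: [0, 0, 0, 0, 0, 0, -9, -9]

Answer: [0, 0, 0, 0, 0, 0, -9, -9]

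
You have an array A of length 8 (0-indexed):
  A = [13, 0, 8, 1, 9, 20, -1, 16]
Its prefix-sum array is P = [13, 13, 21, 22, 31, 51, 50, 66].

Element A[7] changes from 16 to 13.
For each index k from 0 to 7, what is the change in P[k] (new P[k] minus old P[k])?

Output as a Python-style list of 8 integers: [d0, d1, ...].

Answer: [0, 0, 0, 0, 0, 0, 0, -3]

Derivation:
Element change: A[7] 16 -> 13, delta = -3
For k < 7: P[k] unchanged, delta_P[k] = 0
For k >= 7: P[k] shifts by exactly -3
Delta array: [0, 0, 0, 0, 0, 0, 0, -3]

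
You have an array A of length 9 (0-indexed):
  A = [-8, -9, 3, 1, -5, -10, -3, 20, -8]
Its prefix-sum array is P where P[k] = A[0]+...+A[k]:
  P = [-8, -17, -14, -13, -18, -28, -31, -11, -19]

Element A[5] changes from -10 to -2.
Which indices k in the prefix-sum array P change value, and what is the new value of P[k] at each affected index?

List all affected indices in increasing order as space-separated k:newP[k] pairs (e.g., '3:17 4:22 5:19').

P[k] = A[0] + ... + A[k]
P[k] includes A[5] iff k >= 5
Affected indices: 5, 6, ..., 8; delta = 8
  P[5]: -28 + 8 = -20
  P[6]: -31 + 8 = -23
  P[7]: -11 + 8 = -3
  P[8]: -19 + 8 = -11

Answer: 5:-20 6:-23 7:-3 8:-11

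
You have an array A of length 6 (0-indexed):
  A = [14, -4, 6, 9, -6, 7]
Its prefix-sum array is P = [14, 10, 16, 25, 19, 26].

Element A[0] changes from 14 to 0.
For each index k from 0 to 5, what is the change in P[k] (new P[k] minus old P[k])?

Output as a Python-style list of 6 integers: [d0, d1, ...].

Answer: [-14, -14, -14, -14, -14, -14]

Derivation:
Element change: A[0] 14 -> 0, delta = -14
For k < 0: P[k] unchanged, delta_P[k] = 0
For k >= 0: P[k] shifts by exactly -14
Delta array: [-14, -14, -14, -14, -14, -14]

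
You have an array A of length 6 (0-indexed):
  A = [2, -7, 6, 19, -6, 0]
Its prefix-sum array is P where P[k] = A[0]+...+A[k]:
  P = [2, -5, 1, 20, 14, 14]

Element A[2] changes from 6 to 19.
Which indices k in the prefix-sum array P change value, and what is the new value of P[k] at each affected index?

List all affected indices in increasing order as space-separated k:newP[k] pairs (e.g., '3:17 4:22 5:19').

P[k] = A[0] + ... + A[k]
P[k] includes A[2] iff k >= 2
Affected indices: 2, 3, ..., 5; delta = 13
  P[2]: 1 + 13 = 14
  P[3]: 20 + 13 = 33
  P[4]: 14 + 13 = 27
  P[5]: 14 + 13 = 27

Answer: 2:14 3:33 4:27 5:27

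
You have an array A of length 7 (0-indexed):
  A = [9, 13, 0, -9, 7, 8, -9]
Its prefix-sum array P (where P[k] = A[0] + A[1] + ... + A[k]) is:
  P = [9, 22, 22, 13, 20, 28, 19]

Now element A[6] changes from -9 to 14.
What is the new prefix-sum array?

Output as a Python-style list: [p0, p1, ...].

Answer: [9, 22, 22, 13, 20, 28, 42]

Derivation:
Change: A[6] -9 -> 14, delta = 23
P[k] for k < 6: unchanged (A[6] not included)
P[k] for k >= 6: shift by delta = 23
  P[0] = 9 + 0 = 9
  P[1] = 22 + 0 = 22
  P[2] = 22 + 0 = 22
  P[3] = 13 + 0 = 13
  P[4] = 20 + 0 = 20
  P[5] = 28 + 0 = 28
  P[6] = 19 + 23 = 42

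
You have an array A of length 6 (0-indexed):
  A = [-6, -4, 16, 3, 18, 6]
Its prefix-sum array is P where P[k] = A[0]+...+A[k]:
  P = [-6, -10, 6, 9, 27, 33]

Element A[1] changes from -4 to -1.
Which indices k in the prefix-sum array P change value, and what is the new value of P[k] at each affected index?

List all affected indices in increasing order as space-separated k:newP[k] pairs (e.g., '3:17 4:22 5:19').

P[k] = A[0] + ... + A[k]
P[k] includes A[1] iff k >= 1
Affected indices: 1, 2, ..., 5; delta = 3
  P[1]: -10 + 3 = -7
  P[2]: 6 + 3 = 9
  P[3]: 9 + 3 = 12
  P[4]: 27 + 3 = 30
  P[5]: 33 + 3 = 36

Answer: 1:-7 2:9 3:12 4:30 5:36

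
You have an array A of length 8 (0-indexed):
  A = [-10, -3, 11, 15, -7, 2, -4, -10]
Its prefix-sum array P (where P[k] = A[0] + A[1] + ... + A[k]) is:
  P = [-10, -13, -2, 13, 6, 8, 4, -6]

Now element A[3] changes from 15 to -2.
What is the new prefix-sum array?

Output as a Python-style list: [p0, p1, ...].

Answer: [-10, -13, -2, -4, -11, -9, -13, -23]

Derivation:
Change: A[3] 15 -> -2, delta = -17
P[k] for k < 3: unchanged (A[3] not included)
P[k] for k >= 3: shift by delta = -17
  P[0] = -10 + 0 = -10
  P[1] = -13 + 0 = -13
  P[2] = -2 + 0 = -2
  P[3] = 13 + -17 = -4
  P[4] = 6 + -17 = -11
  P[5] = 8 + -17 = -9
  P[6] = 4 + -17 = -13
  P[7] = -6 + -17 = -23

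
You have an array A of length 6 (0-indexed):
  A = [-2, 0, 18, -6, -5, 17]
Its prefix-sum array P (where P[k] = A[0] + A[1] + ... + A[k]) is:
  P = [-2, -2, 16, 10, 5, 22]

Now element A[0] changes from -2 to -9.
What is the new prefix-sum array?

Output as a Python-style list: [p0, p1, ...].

Change: A[0] -2 -> -9, delta = -7
P[k] for k < 0: unchanged (A[0] not included)
P[k] for k >= 0: shift by delta = -7
  P[0] = -2 + -7 = -9
  P[1] = -2 + -7 = -9
  P[2] = 16 + -7 = 9
  P[3] = 10 + -7 = 3
  P[4] = 5 + -7 = -2
  P[5] = 22 + -7 = 15

Answer: [-9, -9, 9, 3, -2, 15]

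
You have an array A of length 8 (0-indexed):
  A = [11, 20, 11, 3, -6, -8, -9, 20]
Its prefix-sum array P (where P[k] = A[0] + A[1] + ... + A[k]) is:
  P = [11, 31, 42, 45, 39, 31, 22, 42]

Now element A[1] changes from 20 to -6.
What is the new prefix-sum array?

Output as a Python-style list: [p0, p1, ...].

Answer: [11, 5, 16, 19, 13, 5, -4, 16]

Derivation:
Change: A[1] 20 -> -6, delta = -26
P[k] for k < 1: unchanged (A[1] not included)
P[k] for k >= 1: shift by delta = -26
  P[0] = 11 + 0 = 11
  P[1] = 31 + -26 = 5
  P[2] = 42 + -26 = 16
  P[3] = 45 + -26 = 19
  P[4] = 39 + -26 = 13
  P[5] = 31 + -26 = 5
  P[6] = 22 + -26 = -4
  P[7] = 42 + -26 = 16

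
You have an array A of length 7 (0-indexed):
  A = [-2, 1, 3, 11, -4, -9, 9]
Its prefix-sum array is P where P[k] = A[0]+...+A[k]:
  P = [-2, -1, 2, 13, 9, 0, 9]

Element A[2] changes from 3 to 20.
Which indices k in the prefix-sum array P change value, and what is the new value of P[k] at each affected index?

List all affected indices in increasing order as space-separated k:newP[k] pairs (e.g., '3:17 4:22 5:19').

P[k] = A[0] + ... + A[k]
P[k] includes A[2] iff k >= 2
Affected indices: 2, 3, ..., 6; delta = 17
  P[2]: 2 + 17 = 19
  P[3]: 13 + 17 = 30
  P[4]: 9 + 17 = 26
  P[5]: 0 + 17 = 17
  P[6]: 9 + 17 = 26

Answer: 2:19 3:30 4:26 5:17 6:26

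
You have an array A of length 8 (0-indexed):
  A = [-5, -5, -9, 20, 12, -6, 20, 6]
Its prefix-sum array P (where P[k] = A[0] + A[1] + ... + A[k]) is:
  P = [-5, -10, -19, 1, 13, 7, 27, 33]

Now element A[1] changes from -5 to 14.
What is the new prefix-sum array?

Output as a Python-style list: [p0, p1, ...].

Answer: [-5, 9, 0, 20, 32, 26, 46, 52]

Derivation:
Change: A[1] -5 -> 14, delta = 19
P[k] for k < 1: unchanged (A[1] not included)
P[k] for k >= 1: shift by delta = 19
  P[0] = -5 + 0 = -5
  P[1] = -10 + 19 = 9
  P[2] = -19 + 19 = 0
  P[3] = 1 + 19 = 20
  P[4] = 13 + 19 = 32
  P[5] = 7 + 19 = 26
  P[6] = 27 + 19 = 46
  P[7] = 33 + 19 = 52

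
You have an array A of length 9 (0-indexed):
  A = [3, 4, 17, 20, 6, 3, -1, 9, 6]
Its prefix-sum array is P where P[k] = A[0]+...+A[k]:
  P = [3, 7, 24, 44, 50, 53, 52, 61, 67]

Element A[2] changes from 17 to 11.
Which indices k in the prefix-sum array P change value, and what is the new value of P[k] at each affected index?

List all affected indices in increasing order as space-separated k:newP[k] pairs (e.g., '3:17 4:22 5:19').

P[k] = A[0] + ... + A[k]
P[k] includes A[2] iff k >= 2
Affected indices: 2, 3, ..., 8; delta = -6
  P[2]: 24 + -6 = 18
  P[3]: 44 + -6 = 38
  P[4]: 50 + -6 = 44
  P[5]: 53 + -6 = 47
  P[6]: 52 + -6 = 46
  P[7]: 61 + -6 = 55
  P[8]: 67 + -6 = 61

Answer: 2:18 3:38 4:44 5:47 6:46 7:55 8:61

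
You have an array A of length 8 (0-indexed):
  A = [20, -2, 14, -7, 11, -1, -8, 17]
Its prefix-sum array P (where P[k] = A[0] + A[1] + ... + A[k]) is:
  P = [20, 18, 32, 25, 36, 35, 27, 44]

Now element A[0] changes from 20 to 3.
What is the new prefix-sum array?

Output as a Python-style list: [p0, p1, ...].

Answer: [3, 1, 15, 8, 19, 18, 10, 27]

Derivation:
Change: A[0] 20 -> 3, delta = -17
P[k] for k < 0: unchanged (A[0] not included)
P[k] for k >= 0: shift by delta = -17
  P[0] = 20 + -17 = 3
  P[1] = 18 + -17 = 1
  P[2] = 32 + -17 = 15
  P[3] = 25 + -17 = 8
  P[4] = 36 + -17 = 19
  P[5] = 35 + -17 = 18
  P[6] = 27 + -17 = 10
  P[7] = 44 + -17 = 27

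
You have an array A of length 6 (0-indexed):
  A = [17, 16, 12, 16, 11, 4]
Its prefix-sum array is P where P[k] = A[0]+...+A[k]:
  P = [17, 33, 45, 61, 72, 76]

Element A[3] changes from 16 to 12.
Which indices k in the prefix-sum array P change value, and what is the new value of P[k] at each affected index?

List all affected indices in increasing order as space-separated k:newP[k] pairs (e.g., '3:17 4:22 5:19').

Answer: 3:57 4:68 5:72

Derivation:
P[k] = A[0] + ... + A[k]
P[k] includes A[3] iff k >= 3
Affected indices: 3, 4, ..., 5; delta = -4
  P[3]: 61 + -4 = 57
  P[4]: 72 + -4 = 68
  P[5]: 76 + -4 = 72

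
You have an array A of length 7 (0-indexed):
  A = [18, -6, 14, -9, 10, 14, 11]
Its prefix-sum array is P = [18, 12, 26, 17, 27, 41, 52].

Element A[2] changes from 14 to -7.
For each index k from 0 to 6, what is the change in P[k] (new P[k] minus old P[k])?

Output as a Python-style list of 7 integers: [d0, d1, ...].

Element change: A[2] 14 -> -7, delta = -21
For k < 2: P[k] unchanged, delta_P[k] = 0
For k >= 2: P[k] shifts by exactly -21
Delta array: [0, 0, -21, -21, -21, -21, -21]

Answer: [0, 0, -21, -21, -21, -21, -21]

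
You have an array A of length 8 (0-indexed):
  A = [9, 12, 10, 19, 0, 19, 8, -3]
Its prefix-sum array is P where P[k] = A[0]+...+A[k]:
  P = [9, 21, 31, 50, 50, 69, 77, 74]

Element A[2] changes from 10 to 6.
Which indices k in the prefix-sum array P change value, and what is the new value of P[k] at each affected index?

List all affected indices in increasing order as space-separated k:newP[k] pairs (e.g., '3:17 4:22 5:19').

P[k] = A[0] + ... + A[k]
P[k] includes A[2] iff k >= 2
Affected indices: 2, 3, ..., 7; delta = -4
  P[2]: 31 + -4 = 27
  P[3]: 50 + -4 = 46
  P[4]: 50 + -4 = 46
  P[5]: 69 + -4 = 65
  P[6]: 77 + -4 = 73
  P[7]: 74 + -4 = 70

Answer: 2:27 3:46 4:46 5:65 6:73 7:70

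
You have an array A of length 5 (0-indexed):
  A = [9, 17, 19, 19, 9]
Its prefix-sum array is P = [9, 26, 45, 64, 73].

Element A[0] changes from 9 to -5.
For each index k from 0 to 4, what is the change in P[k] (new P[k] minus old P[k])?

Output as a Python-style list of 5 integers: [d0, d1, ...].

Element change: A[0] 9 -> -5, delta = -14
For k < 0: P[k] unchanged, delta_P[k] = 0
For k >= 0: P[k] shifts by exactly -14
Delta array: [-14, -14, -14, -14, -14]

Answer: [-14, -14, -14, -14, -14]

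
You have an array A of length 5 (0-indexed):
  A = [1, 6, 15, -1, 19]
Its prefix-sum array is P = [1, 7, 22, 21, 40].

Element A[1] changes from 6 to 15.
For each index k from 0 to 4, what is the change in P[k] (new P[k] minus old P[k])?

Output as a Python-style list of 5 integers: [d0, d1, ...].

Answer: [0, 9, 9, 9, 9]

Derivation:
Element change: A[1] 6 -> 15, delta = 9
For k < 1: P[k] unchanged, delta_P[k] = 0
For k >= 1: P[k] shifts by exactly 9
Delta array: [0, 9, 9, 9, 9]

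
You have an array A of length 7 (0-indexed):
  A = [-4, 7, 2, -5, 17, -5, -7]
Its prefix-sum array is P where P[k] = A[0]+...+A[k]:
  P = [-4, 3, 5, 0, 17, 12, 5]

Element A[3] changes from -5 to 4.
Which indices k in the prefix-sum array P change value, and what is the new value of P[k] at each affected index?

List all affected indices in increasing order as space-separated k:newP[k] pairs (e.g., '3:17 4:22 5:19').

P[k] = A[0] + ... + A[k]
P[k] includes A[3] iff k >= 3
Affected indices: 3, 4, ..., 6; delta = 9
  P[3]: 0 + 9 = 9
  P[4]: 17 + 9 = 26
  P[5]: 12 + 9 = 21
  P[6]: 5 + 9 = 14

Answer: 3:9 4:26 5:21 6:14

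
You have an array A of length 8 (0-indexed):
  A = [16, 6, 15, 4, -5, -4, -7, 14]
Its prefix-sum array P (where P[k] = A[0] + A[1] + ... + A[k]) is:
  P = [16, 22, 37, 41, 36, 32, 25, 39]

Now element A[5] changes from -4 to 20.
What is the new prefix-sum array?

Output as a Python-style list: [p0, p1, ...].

Answer: [16, 22, 37, 41, 36, 56, 49, 63]

Derivation:
Change: A[5] -4 -> 20, delta = 24
P[k] for k < 5: unchanged (A[5] not included)
P[k] for k >= 5: shift by delta = 24
  P[0] = 16 + 0 = 16
  P[1] = 22 + 0 = 22
  P[2] = 37 + 0 = 37
  P[3] = 41 + 0 = 41
  P[4] = 36 + 0 = 36
  P[5] = 32 + 24 = 56
  P[6] = 25 + 24 = 49
  P[7] = 39 + 24 = 63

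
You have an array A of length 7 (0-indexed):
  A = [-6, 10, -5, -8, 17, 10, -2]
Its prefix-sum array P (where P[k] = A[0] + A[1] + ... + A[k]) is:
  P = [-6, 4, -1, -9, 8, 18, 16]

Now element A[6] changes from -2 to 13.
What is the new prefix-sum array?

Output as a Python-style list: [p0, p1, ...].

Change: A[6] -2 -> 13, delta = 15
P[k] for k < 6: unchanged (A[6] not included)
P[k] for k >= 6: shift by delta = 15
  P[0] = -6 + 0 = -6
  P[1] = 4 + 0 = 4
  P[2] = -1 + 0 = -1
  P[3] = -9 + 0 = -9
  P[4] = 8 + 0 = 8
  P[5] = 18 + 0 = 18
  P[6] = 16 + 15 = 31

Answer: [-6, 4, -1, -9, 8, 18, 31]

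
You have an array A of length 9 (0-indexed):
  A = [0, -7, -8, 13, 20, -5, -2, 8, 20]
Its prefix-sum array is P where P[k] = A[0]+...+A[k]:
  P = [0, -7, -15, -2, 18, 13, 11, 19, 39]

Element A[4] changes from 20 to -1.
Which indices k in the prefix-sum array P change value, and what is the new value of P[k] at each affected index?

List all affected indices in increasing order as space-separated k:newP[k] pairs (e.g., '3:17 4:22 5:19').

P[k] = A[0] + ... + A[k]
P[k] includes A[4] iff k >= 4
Affected indices: 4, 5, ..., 8; delta = -21
  P[4]: 18 + -21 = -3
  P[5]: 13 + -21 = -8
  P[6]: 11 + -21 = -10
  P[7]: 19 + -21 = -2
  P[8]: 39 + -21 = 18

Answer: 4:-3 5:-8 6:-10 7:-2 8:18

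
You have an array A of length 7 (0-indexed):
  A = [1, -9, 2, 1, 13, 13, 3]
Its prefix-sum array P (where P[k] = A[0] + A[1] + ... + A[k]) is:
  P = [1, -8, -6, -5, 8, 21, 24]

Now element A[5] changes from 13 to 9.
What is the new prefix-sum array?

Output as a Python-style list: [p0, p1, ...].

Answer: [1, -8, -6, -5, 8, 17, 20]

Derivation:
Change: A[5] 13 -> 9, delta = -4
P[k] for k < 5: unchanged (A[5] not included)
P[k] for k >= 5: shift by delta = -4
  P[0] = 1 + 0 = 1
  P[1] = -8 + 0 = -8
  P[2] = -6 + 0 = -6
  P[3] = -5 + 0 = -5
  P[4] = 8 + 0 = 8
  P[5] = 21 + -4 = 17
  P[6] = 24 + -4 = 20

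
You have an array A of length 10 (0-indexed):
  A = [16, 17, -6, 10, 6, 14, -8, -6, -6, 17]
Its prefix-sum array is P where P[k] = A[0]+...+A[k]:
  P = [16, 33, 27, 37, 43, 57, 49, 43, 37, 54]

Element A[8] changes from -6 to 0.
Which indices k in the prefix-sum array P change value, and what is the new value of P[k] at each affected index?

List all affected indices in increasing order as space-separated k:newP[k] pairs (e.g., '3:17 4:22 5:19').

P[k] = A[0] + ... + A[k]
P[k] includes A[8] iff k >= 8
Affected indices: 8, 9, ..., 9; delta = 6
  P[8]: 37 + 6 = 43
  P[9]: 54 + 6 = 60

Answer: 8:43 9:60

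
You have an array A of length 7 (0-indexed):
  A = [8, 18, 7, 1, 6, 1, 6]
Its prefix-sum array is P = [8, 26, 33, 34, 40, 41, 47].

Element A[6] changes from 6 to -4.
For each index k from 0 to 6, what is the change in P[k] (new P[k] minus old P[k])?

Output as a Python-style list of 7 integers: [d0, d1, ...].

Element change: A[6] 6 -> -4, delta = -10
For k < 6: P[k] unchanged, delta_P[k] = 0
For k >= 6: P[k] shifts by exactly -10
Delta array: [0, 0, 0, 0, 0, 0, -10]

Answer: [0, 0, 0, 0, 0, 0, -10]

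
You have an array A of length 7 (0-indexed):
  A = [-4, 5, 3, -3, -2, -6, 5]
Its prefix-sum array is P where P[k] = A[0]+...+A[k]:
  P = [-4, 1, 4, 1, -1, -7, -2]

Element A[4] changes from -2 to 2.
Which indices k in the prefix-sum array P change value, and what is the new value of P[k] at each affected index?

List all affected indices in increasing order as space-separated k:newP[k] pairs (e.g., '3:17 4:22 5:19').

P[k] = A[0] + ... + A[k]
P[k] includes A[4] iff k >= 4
Affected indices: 4, 5, ..., 6; delta = 4
  P[4]: -1 + 4 = 3
  P[5]: -7 + 4 = -3
  P[6]: -2 + 4 = 2

Answer: 4:3 5:-3 6:2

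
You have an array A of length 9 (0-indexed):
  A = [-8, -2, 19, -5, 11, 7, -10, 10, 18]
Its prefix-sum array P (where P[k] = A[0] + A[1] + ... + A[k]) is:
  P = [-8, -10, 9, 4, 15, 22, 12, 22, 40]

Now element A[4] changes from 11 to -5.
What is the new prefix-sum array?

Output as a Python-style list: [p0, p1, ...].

Answer: [-8, -10, 9, 4, -1, 6, -4, 6, 24]

Derivation:
Change: A[4] 11 -> -5, delta = -16
P[k] for k < 4: unchanged (A[4] not included)
P[k] for k >= 4: shift by delta = -16
  P[0] = -8 + 0 = -8
  P[1] = -10 + 0 = -10
  P[2] = 9 + 0 = 9
  P[3] = 4 + 0 = 4
  P[4] = 15 + -16 = -1
  P[5] = 22 + -16 = 6
  P[6] = 12 + -16 = -4
  P[7] = 22 + -16 = 6
  P[8] = 40 + -16 = 24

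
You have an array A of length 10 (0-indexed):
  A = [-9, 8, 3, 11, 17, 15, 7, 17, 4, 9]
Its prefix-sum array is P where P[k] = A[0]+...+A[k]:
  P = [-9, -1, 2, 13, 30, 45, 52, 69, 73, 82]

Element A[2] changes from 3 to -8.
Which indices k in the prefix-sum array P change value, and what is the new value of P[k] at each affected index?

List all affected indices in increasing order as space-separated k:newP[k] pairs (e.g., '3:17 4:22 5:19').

P[k] = A[0] + ... + A[k]
P[k] includes A[2] iff k >= 2
Affected indices: 2, 3, ..., 9; delta = -11
  P[2]: 2 + -11 = -9
  P[3]: 13 + -11 = 2
  P[4]: 30 + -11 = 19
  P[5]: 45 + -11 = 34
  P[6]: 52 + -11 = 41
  P[7]: 69 + -11 = 58
  P[8]: 73 + -11 = 62
  P[9]: 82 + -11 = 71

Answer: 2:-9 3:2 4:19 5:34 6:41 7:58 8:62 9:71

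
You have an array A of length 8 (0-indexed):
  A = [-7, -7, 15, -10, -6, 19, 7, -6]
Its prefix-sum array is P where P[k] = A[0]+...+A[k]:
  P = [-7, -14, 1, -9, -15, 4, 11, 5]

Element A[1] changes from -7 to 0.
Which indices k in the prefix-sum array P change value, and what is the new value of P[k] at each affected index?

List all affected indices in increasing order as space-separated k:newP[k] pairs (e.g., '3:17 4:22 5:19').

Answer: 1:-7 2:8 3:-2 4:-8 5:11 6:18 7:12

Derivation:
P[k] = A[0] + ... + A[k]
P[k] includes A[1] iff k >= 1
Affected indices: 1, 2, ..., 7; delta = 7
  P[1]: -14 + 7 = -7
  P[2]: 1 + 7 = 8
  P[3]: -9 + 7 = -2
  P[4]: -15 + 7 = -8
  P[5]: 4 + 7 = 11
  P[6]: 11 + 7 = 18
  P[7]: 5 + 7 = 12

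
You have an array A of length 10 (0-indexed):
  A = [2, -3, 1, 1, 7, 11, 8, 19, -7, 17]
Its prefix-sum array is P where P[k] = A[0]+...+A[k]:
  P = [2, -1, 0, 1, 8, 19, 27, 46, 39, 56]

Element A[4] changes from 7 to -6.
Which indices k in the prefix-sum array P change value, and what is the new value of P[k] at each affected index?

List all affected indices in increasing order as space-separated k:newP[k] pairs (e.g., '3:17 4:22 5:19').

Answer: 4:-5 5:6 6:14 7:33 8:26 9:43

Derivation:
P[k] = A[0] + ... + A[k]
P[k] includes A[4] iff k >= 4
Affected indices: 4, 5, ..., 9; delta = -13
  P[4]: 8 + -13 = -5
  P[5]: 19 + -13 = 6
  P[6]: 27 + -13 = 14
  P[7]: 46 + -13 = 33
  P[8]: 39 + -13 = 26
  P[9]: 56 + -13 = 43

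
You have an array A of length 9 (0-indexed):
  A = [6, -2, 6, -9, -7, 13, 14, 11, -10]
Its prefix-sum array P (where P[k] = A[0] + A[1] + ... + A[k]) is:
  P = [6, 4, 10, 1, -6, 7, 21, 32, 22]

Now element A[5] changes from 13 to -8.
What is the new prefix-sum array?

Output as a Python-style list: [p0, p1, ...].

Answer: [6, 4, 10, 1, -6, -14, 0, 11, 1]

Derivation:
Change: A[5] 13 -> -8, delta = -21
P[k] for k < 5: unchanged (A[5] not included)
P[k] for k >= 5: shift by delta = -21
  P[0] = 6 + 0 = 6
  P[1] = 4 + 0 = 4
  P[2] = 10 + 0 = 10
  P[3] = 1 + 0 = 1
  P[4] = -6 + 0 = -6
  P[5] = 7 + -21 = -14
  P[6] = 21 + -21 = 0
  P[7] = 32 + -21 = 11
  P[8] = 22 + -21 = 1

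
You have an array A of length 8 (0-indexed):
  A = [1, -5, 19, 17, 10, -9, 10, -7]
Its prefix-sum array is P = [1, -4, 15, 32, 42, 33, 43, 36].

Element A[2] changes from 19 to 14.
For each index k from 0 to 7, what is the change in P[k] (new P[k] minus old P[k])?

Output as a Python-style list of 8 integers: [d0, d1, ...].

Answer: [0, 0, -5, -5, -5, -5, -5, -5]

Derivation:
Element change: A[2] 19 -> 14, delta = -5
For k < 2: P[k] unchanged, delta_P[k] = 0
For k >= 2: P[k] shifts by exactly -5
Delta array: [0, 0, -5, -5, -5, -5, -5, -5]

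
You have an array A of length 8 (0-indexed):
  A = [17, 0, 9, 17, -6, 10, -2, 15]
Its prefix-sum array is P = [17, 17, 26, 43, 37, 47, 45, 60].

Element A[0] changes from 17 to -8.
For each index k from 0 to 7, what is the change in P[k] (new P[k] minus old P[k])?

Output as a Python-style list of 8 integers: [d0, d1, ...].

Answer: [-25, -25, -25, -25, -25, -25, -25, -25]

Derivation:
Element change: A[0] 17 -> -8, delta = -25
For k < 0: P[k] unchanged, delta_P[k] = 0
For k >= 0: P[k] shifts by exactly -25
Delta array: [-25, -25, -25, -25, -25, -25, -25, -25]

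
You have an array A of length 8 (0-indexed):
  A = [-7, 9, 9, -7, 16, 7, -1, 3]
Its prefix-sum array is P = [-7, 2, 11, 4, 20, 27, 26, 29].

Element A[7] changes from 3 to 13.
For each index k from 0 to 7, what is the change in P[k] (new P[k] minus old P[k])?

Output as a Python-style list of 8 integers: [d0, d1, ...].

Answer: [0, 0, 0, 0, 0, 0, 0, 10]

Derivation:
Element change: A[7] 3 -> 13, delta = 10
For k < 7: P[k] unchanged, delta_P[k] = 0
For k >= 7: P[k] shifts by exactly 10
Delta array: [0, 0, 0, 0, 0, 0, 0, 10]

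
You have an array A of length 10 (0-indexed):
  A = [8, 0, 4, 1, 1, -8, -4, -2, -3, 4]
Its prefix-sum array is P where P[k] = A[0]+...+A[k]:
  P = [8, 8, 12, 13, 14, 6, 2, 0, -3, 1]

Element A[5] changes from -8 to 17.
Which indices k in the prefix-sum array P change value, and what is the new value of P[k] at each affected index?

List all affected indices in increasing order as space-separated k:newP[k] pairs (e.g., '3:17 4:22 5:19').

P[k] = A[0] + ... + A[k]
P[k] includes A[5] iff k >= 5
Affected indices: 5, 6, ..., 9; delta = 25
  P[5]: 6 + 25 = 31
  P[6]: 2 + 25 = 27
  P[7]: 0 + 25 = 25
  P[8]: -3 + 25 = 22
  P[9]: 1 + 25 = 26

Answer: 5:31 6:27 7:25 8:22 9:26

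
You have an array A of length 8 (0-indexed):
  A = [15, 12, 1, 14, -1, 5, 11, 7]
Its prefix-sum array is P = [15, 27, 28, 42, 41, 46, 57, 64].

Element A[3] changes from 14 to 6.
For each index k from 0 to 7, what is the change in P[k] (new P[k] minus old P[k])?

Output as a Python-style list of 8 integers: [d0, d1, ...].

Element change: A[3] 14 -> 6, delta = -8
For k < 3: P[k] unchanged, delta_P[k] = 0
For k >= 3: P[k] shifts by exactly -8
Delta array: [0, 0, 0, -8, -8, -8, -8, -8]

Answer: [0, 0, 0, -8, -8, -8, -8, -8]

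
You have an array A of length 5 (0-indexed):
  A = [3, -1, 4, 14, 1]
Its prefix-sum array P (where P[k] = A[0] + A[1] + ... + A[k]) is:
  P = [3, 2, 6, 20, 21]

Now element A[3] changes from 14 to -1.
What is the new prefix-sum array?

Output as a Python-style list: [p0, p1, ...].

Change: A[3] 14 -> -1, delta = -15
P[k] for k < 3: unchanged (A[3] not included)
P[k] for k >= 3: shift by delta = -15
  P[0] = 3 + 0 = 3
  P[1] = 2 + 0 = 2
  P[2] = 6 + 0 = 6
  P[3] = 20 + -15 = 5
  P[4] = 21 + -15 = 6

Answer: [3, 2, 6, 5, 6]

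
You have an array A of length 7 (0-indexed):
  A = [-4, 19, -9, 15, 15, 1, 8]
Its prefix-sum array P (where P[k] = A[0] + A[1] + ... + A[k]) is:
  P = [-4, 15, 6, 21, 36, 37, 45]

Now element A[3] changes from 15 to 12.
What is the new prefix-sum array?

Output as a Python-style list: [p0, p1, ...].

Answer: [-4, 15, 6, 18, 33, 34, 42]

Derivation:
Change: A[3] 15 -> 12, delta = -3
P[k] for k < 3: unchanged (A[3] not included)
P[k] for k >= 3: shift by delta = -3
  P[0] = -4 + 0 = -4
  P[1] = 15 + 0 = 15
  P[2] = 6 + 0 = 6
  P[3] = 21 + -3 = 18
  P[4] = 36 + -3 = 33
  P[5] = 37 + -3 = 34
  P[6] = 45 + -3 = 42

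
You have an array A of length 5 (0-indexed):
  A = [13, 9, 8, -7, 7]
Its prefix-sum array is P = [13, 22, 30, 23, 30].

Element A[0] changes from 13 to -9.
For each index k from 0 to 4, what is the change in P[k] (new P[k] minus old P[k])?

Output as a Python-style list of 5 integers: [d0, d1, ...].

Element change: A[0] 13 -> -9, delta = -22
For k < 0: P[k] unchanged, delta_P[k] = 0
For k >= 0: P[k] shifts by exactly -22
Delta array: [-22, -22, -22, -22, -22]

Answer: [-22, -22, -22, -22, -22]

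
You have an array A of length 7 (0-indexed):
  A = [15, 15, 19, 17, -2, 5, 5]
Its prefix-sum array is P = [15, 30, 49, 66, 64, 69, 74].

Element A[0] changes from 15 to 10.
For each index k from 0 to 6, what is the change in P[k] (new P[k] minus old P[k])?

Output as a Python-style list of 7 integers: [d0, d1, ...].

Answer: [-5, -5, -5, -5, -5, -5, -5]

Derivation:
Element change: A[0] 15 -> 10, delta = -5
For k < 0: P[k] unchanged, delta_P[k] = 0
For k >= 0: P[k] shifts by exactly -5
Delta array: [-5, -5, -5, -5, -5, -5, -5]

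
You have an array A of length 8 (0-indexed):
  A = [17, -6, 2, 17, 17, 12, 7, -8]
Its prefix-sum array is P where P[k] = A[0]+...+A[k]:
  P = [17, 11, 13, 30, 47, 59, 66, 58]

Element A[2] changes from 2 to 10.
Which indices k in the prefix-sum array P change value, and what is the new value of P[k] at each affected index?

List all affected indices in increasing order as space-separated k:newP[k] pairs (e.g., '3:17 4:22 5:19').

P[k] = A[0] + ... + A[k]
P[k] includes A[2] iff k >= 2
Affected indices: 2, 3, ..., 7; delta = 8
  P[2]: 13 + 8 = 21
  P[3]: 30 + 8 = 38
  P[4]: 47 + 8 = 55
  P[5]: 59 + 8 = 67
  P[6]: 66 + 8 = 74
  P[7]: 58 + 8 = 66

Answer: 2:21 3:38 4:55 5:67 6:74 7:66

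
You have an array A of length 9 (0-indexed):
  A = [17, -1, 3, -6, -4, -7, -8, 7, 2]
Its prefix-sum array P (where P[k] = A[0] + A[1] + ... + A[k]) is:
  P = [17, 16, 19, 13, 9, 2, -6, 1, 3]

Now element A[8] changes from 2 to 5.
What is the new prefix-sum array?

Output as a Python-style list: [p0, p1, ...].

Change: A[8] 2 -> 5, delta = 3
P[k] for k < 8: unchanged (A[8] not included)
P[k] for k >= 8: shift by delta = 3
  P[0] = 17 + 0 = 17
  P[1] = 16 + 0 = 16
  P[2] = 19 + 0 = 19
  P[3] = 13 + 0 = 13
  P[4] = 9 + 0 = 9
  P[5] = 2 + 0 = 2
  P[6] = -6 + 0 = -6
  P[7] = 1 + 0 = 1
  P[8] = 3 + 3 = 6

Answer: [17, 16, 19, 13, 9, 2, -6, 1, 6]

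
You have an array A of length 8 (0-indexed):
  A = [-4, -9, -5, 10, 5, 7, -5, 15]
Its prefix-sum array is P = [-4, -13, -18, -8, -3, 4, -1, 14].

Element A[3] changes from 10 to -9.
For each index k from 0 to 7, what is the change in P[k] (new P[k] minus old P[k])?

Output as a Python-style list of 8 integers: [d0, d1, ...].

Element change: A[3] 10 -> -9, delta = -19
For k < 3: P[k] unchanged, delta_P[k] = 0
For k >= 3: P[k] shifts by exactly -19
Delta array: [0, 0, 0, -19, -19, -19, -19, -19]

Answer: [0, 0, 0, -19, -19, -19, -19, -19]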